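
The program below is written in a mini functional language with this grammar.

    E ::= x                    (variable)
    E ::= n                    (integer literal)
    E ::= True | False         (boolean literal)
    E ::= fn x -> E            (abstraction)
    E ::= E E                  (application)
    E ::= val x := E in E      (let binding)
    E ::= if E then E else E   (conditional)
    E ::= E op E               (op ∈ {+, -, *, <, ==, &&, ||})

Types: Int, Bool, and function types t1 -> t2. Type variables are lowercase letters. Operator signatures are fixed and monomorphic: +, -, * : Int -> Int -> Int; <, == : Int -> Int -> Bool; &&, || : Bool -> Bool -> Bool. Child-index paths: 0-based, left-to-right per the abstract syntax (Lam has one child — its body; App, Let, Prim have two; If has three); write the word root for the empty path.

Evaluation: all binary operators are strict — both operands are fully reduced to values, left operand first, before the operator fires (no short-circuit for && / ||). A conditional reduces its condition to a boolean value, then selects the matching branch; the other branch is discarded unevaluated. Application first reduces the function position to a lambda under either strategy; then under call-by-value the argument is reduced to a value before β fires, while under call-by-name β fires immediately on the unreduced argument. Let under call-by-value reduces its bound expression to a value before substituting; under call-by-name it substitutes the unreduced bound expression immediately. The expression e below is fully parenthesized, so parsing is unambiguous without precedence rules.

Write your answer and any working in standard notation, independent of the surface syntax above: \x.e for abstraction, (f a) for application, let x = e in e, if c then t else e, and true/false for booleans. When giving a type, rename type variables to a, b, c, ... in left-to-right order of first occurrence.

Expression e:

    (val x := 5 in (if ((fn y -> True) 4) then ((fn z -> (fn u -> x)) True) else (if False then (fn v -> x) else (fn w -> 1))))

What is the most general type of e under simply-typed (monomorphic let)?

Working:
let x : Int
\y._ : a -> Bool
  unify a -> Bool ~ Int -> b
  unify a ~ Int
  unify Bool ~ b
_ _ : Bool
  unify Bool ~ Bool
x : Int
\u._ : d -> Int
\z._ : c -> d -> Int
  unify c -> d -> Int ~ Bool -> e
  unify c ~ Bool
  unify d -> Int ~ e
_ _ : d -> Int
  unify Bool ~ Bool
x : Int
\v._ : f -> Int
\w._ : g -> Int
  unify f -> Int ~ g -> Int
  unify f ~ g
  unify Int ~ Int
  unify d -> Int ~ g -> Int
  unify d ~ g
  unify Int ~ Int

Answer: a -> Int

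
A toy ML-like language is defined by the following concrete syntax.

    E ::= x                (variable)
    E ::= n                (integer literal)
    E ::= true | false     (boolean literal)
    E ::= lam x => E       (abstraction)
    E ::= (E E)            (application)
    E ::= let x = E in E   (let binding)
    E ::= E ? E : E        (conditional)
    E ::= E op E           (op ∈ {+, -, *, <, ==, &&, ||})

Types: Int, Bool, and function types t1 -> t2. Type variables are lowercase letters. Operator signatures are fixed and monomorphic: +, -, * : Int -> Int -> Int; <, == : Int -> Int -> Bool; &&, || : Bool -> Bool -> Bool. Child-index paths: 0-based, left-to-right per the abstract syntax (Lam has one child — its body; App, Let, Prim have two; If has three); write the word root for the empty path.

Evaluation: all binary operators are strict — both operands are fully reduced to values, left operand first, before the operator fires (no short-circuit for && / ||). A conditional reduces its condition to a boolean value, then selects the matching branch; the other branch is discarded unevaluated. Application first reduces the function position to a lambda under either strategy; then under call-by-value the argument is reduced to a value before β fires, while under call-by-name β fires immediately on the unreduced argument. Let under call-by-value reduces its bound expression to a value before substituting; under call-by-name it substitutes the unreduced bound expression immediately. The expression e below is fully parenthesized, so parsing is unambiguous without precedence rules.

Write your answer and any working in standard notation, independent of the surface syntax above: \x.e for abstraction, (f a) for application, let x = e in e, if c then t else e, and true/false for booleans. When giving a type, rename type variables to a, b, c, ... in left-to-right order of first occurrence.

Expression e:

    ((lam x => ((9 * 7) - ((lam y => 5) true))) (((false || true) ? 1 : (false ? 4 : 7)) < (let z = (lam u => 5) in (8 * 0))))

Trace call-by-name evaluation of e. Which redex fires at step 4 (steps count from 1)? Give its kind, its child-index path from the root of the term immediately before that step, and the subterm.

Answer: delta at root : (63 - 5)

Derivation:
step 0: ((\x.((9 * 7) - ((\y.5) true))) ((if (false || true) then 1 else (if false then 4 else 7)) < (let z = (\u.5) in (8 * 0))))
step 1: [beta@root] ((9 * 7) - ((\y.5) true))
step 2: [delta@0] (63 - ((\y.5) true))
step 3: [beta@1] (63 - 5)
step 4: [delta@root] 58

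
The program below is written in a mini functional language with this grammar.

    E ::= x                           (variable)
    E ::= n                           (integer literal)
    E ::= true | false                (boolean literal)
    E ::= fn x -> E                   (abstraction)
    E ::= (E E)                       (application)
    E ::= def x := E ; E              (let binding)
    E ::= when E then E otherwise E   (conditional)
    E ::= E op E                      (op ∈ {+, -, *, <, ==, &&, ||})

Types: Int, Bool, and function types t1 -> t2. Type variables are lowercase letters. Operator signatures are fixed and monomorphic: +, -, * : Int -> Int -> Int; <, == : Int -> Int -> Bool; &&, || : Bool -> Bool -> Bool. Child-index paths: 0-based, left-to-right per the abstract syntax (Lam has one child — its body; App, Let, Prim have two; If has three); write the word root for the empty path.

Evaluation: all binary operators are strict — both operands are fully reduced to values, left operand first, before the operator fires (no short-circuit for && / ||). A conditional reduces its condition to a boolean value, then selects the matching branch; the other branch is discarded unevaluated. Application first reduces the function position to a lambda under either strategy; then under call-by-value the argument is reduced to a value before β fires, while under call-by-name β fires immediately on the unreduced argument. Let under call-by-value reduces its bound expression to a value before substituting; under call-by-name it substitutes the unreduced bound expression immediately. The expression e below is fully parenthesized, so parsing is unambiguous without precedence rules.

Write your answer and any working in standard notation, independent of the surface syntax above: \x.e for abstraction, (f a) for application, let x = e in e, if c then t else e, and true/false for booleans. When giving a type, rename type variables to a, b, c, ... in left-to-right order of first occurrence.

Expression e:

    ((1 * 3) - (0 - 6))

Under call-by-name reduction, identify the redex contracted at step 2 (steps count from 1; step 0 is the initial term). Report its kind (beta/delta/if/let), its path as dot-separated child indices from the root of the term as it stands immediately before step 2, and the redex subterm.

Answer: delta at 1 : (0 - 6)

Working:
step 0: ((1 * 3) - (0 - 6))
step 1: [delta@0] (3 - (0 - 6))
step 2: [delta@1] (3 - -6)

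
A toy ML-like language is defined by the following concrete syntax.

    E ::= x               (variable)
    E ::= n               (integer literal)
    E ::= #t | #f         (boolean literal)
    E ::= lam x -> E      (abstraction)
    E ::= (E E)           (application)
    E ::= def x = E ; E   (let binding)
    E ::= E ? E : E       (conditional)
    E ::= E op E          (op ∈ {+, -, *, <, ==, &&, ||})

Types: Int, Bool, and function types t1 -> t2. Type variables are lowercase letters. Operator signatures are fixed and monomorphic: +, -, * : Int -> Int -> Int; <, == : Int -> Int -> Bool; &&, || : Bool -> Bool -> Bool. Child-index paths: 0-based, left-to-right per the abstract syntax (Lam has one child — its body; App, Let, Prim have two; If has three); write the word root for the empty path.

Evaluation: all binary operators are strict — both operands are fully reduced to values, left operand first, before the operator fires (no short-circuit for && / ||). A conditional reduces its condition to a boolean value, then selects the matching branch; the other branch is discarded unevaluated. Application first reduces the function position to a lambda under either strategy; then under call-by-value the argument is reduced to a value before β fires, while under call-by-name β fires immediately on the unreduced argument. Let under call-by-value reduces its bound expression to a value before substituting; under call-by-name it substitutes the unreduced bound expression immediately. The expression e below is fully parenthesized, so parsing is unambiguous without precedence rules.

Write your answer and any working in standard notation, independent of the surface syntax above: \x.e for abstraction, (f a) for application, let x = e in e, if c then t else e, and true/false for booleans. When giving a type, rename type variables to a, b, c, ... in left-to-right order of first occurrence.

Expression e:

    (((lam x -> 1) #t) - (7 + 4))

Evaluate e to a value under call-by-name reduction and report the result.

Answer: -10

Working:
step 0: (((\x.1) true) - (7 + 4))
step 1: [beta@0] (1 - (7 + 4))
step 2: [delta@1] (1 - 11)
step 3: [delta@root] -10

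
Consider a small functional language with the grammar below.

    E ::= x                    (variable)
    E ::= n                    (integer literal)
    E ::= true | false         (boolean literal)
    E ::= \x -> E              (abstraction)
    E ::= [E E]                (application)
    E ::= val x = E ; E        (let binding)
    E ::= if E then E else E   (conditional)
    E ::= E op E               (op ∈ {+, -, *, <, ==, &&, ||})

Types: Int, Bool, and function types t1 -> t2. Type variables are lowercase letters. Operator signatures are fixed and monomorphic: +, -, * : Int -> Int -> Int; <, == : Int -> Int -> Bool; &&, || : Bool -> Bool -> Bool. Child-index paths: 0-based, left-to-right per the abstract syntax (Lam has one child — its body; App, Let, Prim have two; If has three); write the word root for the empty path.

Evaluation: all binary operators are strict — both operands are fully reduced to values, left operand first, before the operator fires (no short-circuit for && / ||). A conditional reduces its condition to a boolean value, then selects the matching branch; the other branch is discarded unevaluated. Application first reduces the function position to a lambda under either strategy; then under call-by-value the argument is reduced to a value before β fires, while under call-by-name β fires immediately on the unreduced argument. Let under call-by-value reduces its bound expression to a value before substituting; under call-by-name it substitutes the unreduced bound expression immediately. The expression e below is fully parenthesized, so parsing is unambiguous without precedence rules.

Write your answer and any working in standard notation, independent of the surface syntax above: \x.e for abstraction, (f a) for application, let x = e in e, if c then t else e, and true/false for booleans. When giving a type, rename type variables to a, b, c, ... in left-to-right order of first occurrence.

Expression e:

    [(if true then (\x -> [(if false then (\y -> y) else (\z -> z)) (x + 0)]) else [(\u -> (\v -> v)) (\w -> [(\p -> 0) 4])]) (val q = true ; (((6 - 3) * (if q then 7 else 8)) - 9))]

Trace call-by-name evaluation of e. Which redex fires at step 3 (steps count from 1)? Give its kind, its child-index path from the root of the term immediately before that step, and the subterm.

Derivation:
step 0: ((if true then (\x.((if false then (\y.y) else (\z.z)) (x + 0))) else ((\u.(\v.v)) (\w.((\p.0) 4)))) (let q = true in (((6 - 3) * (if q then 7 else 8)) - 9)))
step 1: [if@0] ((\x.((if false then (\y.y) else (\z.z)) (x + 0))) (let q = true in (((6 - 3) * (if q then 7 else 8)) - 9)))
step 2: [beta@root] ((if false then (\y.y) else (\z.z)) ((let q = true in (((6 - 3) * (if q then 7 else 8)) - 9)) + 0))
step 3: [if@0] ((\z.z) ((let q = true in (((6 - 3) * (if q then 7 else 8)) - 9)) + 0))

Answer: if at 0 : (if false then (\y.y) else (\z.z))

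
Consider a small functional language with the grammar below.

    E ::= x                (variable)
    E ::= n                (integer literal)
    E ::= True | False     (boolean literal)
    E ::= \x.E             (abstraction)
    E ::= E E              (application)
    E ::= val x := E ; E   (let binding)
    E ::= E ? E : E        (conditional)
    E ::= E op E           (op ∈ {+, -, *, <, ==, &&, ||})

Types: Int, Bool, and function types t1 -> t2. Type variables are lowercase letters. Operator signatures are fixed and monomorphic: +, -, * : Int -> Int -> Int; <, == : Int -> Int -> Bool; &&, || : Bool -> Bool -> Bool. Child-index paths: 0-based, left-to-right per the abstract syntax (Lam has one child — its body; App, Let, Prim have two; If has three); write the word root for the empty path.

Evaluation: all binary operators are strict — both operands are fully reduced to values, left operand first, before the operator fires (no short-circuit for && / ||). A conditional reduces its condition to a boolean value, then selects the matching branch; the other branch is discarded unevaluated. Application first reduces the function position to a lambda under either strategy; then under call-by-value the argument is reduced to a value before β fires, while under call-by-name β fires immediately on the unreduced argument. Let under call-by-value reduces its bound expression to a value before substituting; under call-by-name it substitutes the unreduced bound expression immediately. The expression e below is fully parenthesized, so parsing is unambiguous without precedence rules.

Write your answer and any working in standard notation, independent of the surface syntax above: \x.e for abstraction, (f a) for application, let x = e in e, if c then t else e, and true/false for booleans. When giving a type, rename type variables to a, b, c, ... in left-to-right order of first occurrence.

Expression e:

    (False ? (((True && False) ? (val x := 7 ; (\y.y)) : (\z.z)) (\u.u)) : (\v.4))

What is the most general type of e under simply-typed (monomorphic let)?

Working:
  unify Bool ~ Bool
  unify Bool ~ Bool
  unify Bool ~ Bool
  unify Bool ~ Bool
let x : Int
y : a
\y._ : a -> a
z : b
\z._ : b -> b
  unify a -> a ~ b -> b
  unify a ~ b
  unify b ~ b
u : c
\u._ : c -> c
  unify b -> b ~ (c -> c) -> d
  unify b ~ c -> c
  unify c -> c ~ d
_ _ : c -> c
\v._ : e -> Int
  unify c -> c ~ e -> Int
  unify c ~ e
  unify e ~ Int

Answer: Int -> Int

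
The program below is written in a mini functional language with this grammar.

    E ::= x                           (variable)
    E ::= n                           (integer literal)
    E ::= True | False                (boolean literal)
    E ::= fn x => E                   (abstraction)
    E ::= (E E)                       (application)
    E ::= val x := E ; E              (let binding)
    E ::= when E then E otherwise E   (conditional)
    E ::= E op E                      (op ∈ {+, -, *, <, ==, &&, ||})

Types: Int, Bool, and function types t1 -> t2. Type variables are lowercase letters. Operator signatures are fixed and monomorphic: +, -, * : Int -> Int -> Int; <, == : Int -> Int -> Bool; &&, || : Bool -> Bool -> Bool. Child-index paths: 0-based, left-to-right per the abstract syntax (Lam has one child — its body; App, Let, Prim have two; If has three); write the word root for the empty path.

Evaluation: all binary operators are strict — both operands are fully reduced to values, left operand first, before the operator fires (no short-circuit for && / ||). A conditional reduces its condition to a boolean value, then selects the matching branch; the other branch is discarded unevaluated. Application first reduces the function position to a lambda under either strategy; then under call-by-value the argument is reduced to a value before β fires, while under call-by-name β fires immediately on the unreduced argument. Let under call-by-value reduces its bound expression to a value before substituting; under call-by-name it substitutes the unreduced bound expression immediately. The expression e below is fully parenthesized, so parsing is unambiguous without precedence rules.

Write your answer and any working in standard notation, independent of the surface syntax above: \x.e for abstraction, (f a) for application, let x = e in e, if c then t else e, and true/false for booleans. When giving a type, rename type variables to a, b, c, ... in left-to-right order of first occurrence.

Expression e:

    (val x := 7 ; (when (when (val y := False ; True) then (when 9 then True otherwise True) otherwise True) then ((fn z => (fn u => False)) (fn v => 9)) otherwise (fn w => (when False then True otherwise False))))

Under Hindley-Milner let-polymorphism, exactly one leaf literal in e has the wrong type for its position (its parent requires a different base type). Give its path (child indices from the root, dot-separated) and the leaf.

Answer: 1.0.1.0 : 9

Working:
let x : Int
let y : Bool
  unify Bool ~ Bool
  unify Int ~ Bool
  FAIL: mismatch Int ~ Bool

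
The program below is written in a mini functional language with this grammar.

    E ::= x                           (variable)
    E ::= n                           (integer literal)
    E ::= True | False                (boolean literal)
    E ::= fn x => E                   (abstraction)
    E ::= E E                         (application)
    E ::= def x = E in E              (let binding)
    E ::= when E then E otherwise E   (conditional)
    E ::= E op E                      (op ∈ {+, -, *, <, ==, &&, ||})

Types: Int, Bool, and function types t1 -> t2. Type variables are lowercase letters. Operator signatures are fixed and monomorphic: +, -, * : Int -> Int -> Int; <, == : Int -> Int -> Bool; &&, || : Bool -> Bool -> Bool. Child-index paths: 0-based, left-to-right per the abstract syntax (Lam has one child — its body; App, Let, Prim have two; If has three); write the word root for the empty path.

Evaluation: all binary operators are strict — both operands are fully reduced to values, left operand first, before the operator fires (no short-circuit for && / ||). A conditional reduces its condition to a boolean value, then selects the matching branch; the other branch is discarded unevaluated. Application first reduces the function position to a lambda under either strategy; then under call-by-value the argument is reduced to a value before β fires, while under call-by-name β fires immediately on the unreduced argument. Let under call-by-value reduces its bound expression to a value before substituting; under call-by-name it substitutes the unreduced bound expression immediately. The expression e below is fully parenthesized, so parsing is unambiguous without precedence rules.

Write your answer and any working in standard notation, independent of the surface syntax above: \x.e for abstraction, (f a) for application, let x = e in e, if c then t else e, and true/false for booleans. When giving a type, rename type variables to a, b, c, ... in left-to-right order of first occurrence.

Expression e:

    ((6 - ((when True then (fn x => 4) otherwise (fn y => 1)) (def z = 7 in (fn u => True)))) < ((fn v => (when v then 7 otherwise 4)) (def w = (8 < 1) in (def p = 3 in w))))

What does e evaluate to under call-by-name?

Derivation:
step 0: ((6 - ((if true then (\x.4) else (\y.1)) (let z = 7 in (\u.true)))) < ((\v.(if v then 7 else 4)) (let w = (8 < 1) in (let p = 3 in w))))
step 1: [if@0.1.0] ((6 - ((\x.4) (let z = 7 in (\u.true)))) < ((\v.(if v then 7 else 4)) (let w = (8 < 1) in (let p = 3 in w))))
step 2: [beta@0.1] ((6 - 4) < ((\v.(if v then 7 else 4)) (let w = (8 < 1) in (let p = 3 in w))))
step 3: [delta@0] (2 < ((\v.(if v then 7 else 4)) (let w = (8 < 1) in (let p = 3 in w))))
step 4: [beta@1] (2 < (if (let w = (8 < 1) in (let p = 3 in w)) then 7 else 4))
step 5: [let@1.0] (2 < (if (let p = 3 in (8 < 1)) then 7 else 4))
step 6: [let@1.0] (2 < (if (8 < 1) then 7 else 4))
step 7: [delta@1.0] (2 < (if false then 7 else 4))
step 8: [if@1] (2 < 4)
step 9: [delta@root] true

Answer: true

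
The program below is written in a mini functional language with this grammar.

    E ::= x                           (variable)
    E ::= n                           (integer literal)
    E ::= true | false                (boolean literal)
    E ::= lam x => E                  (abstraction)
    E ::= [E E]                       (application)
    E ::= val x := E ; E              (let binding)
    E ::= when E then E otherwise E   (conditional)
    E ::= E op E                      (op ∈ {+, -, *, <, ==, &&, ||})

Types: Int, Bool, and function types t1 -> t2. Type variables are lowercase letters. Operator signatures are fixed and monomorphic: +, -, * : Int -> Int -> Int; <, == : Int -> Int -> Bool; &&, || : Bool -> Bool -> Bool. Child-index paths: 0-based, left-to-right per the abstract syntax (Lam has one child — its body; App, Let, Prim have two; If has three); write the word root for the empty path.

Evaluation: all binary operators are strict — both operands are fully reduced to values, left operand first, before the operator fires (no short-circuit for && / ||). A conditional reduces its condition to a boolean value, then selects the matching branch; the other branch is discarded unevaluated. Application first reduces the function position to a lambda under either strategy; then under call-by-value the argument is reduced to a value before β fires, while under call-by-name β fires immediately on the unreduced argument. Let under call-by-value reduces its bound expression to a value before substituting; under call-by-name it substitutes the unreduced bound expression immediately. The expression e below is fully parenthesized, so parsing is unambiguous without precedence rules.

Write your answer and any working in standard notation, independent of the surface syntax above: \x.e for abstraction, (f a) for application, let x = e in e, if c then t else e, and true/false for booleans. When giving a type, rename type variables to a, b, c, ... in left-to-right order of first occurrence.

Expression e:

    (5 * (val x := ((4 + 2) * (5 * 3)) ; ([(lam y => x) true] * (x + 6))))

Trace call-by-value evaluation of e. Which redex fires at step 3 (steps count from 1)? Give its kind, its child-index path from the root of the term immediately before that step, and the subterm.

Answer: delta at 1.0 : (6 * 15)

Trace:
step 0: (5 * (let x = ((4 + 2) * (5 * 3)) in (((\y.x) true) * (x + 6))))
step 1: [delta@1.0.0] (5 * (let x = (6 * (5 * 3)) in (((\y.x) true) * (x + 6))))
step 2: [delta@1.0.1] (5 * (let x = (6 * 15) in (((\y.x) true) * (x + 6))))
step 3: [delta@1.0] (5 * (let x = 90 in (((\y.x) true) * (x + 6))))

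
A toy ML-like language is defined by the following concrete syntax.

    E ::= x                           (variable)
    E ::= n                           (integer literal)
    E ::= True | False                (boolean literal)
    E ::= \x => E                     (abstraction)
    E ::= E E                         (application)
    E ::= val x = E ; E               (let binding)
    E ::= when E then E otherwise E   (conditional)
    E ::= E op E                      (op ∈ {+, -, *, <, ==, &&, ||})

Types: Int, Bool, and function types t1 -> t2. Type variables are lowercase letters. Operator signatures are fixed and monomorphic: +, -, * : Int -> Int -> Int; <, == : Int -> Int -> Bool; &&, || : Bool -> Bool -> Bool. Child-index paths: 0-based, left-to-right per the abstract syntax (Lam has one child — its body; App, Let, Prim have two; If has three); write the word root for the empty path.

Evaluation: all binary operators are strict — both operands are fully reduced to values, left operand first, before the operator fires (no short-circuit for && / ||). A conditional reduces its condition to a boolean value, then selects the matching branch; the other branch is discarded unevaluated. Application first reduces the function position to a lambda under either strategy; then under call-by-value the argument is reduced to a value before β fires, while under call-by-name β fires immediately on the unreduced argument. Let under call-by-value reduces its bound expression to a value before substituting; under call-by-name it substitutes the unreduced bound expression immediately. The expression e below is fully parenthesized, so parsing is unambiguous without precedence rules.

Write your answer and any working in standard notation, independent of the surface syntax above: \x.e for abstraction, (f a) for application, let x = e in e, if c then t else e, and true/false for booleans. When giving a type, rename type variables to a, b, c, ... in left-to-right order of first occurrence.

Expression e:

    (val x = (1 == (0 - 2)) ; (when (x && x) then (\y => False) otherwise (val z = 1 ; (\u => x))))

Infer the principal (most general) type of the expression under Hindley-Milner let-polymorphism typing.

Answer: a -> Bool

Derivation:
  unify Int ~ Int
  unify Int ~ Int
  unify Int ~ Int
  unify Int ~ Int
let x : Bool
x : Bool
  unify Bool ~ Bool
x : Bool
  unify Bool ~ Bool
  unify Bool ~ Bool
\y._ : a -> Bool
let z : Int
x : Bool
\u._ : b -> Bool
  unify a -> Bool ~ b -> Bool
  unify a ~ b
  unify Bool ~ Bool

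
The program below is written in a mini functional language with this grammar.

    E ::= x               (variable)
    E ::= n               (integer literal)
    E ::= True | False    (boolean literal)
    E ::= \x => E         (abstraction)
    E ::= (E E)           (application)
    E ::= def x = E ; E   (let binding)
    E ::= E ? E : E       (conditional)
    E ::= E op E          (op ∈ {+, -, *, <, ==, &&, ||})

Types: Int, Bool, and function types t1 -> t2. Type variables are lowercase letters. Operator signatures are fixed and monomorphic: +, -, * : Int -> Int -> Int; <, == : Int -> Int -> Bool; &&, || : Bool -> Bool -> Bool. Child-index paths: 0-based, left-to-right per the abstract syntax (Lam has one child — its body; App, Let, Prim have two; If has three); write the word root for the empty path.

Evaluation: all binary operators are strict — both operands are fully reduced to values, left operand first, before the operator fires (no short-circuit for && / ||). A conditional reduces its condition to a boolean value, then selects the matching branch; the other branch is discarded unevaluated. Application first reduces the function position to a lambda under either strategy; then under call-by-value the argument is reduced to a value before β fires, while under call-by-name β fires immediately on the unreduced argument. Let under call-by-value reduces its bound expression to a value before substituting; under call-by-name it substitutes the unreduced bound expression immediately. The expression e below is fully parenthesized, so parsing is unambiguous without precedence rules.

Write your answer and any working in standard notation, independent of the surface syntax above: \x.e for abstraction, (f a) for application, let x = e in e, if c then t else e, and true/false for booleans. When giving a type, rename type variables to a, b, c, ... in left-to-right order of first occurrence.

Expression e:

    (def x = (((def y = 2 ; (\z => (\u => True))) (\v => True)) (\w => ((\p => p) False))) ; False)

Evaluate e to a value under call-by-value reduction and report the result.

Derivation:
step 0: (let x = (((let y = 2 in (\z.(\u.true))) (\v.true)) (\w.((\p.p) false))) in false)
step 1: [let@0.0.0] (let x = (((\z.(\u.true)) (\v.true)) (\w.((\p.p) false))) in false)
step 2: [beta@0.0] (let x = ((\u.true) (\w.((\p.p) false))) in false)
step 3: [beta@0] (let x = true in false)
step 4: [let@root] false

Answer: false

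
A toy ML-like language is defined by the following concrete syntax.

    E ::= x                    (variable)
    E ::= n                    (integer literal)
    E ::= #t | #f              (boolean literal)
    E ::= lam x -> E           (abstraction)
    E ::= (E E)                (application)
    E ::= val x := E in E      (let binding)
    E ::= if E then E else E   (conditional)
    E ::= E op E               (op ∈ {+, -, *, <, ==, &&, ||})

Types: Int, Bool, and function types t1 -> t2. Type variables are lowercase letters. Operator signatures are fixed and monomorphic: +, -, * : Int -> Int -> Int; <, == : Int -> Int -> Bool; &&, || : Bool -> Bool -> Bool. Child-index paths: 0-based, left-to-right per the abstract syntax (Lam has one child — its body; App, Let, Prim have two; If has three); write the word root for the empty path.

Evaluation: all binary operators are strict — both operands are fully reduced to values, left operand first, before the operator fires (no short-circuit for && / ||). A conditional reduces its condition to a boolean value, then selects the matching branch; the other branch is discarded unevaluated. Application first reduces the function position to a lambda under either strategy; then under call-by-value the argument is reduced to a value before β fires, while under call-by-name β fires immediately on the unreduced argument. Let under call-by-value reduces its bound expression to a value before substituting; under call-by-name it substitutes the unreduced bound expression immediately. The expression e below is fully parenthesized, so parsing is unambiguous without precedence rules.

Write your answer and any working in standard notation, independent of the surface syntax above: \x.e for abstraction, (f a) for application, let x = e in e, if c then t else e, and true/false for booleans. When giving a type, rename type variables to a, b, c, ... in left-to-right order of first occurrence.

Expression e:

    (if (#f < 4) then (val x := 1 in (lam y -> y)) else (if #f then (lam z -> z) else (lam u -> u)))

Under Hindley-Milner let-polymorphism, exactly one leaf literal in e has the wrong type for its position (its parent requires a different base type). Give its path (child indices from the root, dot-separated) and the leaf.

Working:
  unify Bool ~ Int
  FAIL: mismatch Bool ~ Int

Answer: 0.0 : false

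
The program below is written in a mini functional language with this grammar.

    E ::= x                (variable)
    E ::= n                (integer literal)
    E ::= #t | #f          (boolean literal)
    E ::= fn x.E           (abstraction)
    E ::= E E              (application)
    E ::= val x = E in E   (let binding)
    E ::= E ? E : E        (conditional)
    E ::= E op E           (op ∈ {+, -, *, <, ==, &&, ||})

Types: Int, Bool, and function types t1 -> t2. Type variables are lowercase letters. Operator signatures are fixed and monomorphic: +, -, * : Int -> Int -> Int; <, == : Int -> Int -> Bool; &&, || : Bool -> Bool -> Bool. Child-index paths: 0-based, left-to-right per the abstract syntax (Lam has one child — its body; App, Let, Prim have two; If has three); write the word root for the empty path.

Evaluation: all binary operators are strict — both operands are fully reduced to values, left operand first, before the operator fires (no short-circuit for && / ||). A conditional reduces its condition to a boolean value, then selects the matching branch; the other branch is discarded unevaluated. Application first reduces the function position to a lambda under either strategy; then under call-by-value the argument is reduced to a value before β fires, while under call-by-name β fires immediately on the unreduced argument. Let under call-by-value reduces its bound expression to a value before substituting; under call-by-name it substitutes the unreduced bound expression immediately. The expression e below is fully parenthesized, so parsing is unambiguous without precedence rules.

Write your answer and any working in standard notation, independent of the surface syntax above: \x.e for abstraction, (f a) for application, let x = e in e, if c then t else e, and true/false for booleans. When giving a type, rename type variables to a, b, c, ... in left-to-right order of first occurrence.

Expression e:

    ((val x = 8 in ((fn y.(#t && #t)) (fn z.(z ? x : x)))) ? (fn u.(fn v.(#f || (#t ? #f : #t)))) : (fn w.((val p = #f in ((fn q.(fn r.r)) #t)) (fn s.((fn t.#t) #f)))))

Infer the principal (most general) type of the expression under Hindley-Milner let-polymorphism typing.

Answer: a -> b -> Bool

Working:
let x : Int
  unify Bool ~ Bool
  unify Bool ~ Bool
\y._ : a -> Bool
z : b
  unify b ~ Bool
x : Int
x : Int
  unify Int ~ Int
\z._ : Bool -> Int
  unify a -> Bool ~ (Bool -> Int) -> c
  unify a ~ Bool -> Int
  unify Bool ~ c
_ _ : Bool
  unify Bool ~ Bool
  unify Bool ~ Bool
  unify Bool ~ Bool
  unify Bool ~ Bool
  unify Bool ~ Bool
\v._ : e -> Bool
\u._ : d -> e -> Bool
let p : Bool
r : h
\r._ : h -> h
\q._ : g -> h -> h
  unify g -> h -> h ~ Bool -> i
  unify g ~ Bool
  unify h -> h ~ i
_ _ : h -> h
\t._ : k -> Bool
  unify k -> Bool ~ Bool -> l
  unify k ~ Bool
  unify Bool ~ l
_ _ : Bool
\s._ : j -> Bool
  unify h -> h ~ (j -> Bool) -> m
  unify h ~ j -> Bool
  unify j -> Bool ~ m
_ _ : j -> Bool
\w._ : f -> j -> Bool
  unify d -> e -> Bool ~ f -> j -> Bool
  unify d ~ f
  unify e -> Bool ~ j -> Bool
  unify e ~ j
  unify Bool ~ Bool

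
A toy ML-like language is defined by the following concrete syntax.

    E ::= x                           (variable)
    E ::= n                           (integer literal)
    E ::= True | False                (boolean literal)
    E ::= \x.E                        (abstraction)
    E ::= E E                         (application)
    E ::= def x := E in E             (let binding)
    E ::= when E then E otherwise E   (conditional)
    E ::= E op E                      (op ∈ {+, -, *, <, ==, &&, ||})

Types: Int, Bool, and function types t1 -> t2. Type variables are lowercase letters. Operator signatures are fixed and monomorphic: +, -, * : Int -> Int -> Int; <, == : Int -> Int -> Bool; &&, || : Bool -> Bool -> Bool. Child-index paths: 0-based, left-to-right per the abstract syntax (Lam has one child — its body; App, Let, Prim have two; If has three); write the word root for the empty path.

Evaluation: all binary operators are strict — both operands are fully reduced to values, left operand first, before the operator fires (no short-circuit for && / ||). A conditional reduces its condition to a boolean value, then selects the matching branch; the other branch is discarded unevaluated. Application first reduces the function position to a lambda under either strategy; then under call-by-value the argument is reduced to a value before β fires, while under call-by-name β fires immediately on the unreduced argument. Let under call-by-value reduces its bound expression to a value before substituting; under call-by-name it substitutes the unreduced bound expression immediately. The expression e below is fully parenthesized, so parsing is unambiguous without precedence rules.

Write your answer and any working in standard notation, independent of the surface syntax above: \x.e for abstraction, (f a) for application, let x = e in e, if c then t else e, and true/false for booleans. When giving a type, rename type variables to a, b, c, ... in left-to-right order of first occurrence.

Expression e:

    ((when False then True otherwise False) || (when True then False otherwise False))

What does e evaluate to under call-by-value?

Derivation:
step 0: ((if false then true else false) || (if true then false else false))
step 1: [if@0] (false || (if true then false else false))
step 2: [if@1] (false || false)
step 3: [delta@root] false

Answer: false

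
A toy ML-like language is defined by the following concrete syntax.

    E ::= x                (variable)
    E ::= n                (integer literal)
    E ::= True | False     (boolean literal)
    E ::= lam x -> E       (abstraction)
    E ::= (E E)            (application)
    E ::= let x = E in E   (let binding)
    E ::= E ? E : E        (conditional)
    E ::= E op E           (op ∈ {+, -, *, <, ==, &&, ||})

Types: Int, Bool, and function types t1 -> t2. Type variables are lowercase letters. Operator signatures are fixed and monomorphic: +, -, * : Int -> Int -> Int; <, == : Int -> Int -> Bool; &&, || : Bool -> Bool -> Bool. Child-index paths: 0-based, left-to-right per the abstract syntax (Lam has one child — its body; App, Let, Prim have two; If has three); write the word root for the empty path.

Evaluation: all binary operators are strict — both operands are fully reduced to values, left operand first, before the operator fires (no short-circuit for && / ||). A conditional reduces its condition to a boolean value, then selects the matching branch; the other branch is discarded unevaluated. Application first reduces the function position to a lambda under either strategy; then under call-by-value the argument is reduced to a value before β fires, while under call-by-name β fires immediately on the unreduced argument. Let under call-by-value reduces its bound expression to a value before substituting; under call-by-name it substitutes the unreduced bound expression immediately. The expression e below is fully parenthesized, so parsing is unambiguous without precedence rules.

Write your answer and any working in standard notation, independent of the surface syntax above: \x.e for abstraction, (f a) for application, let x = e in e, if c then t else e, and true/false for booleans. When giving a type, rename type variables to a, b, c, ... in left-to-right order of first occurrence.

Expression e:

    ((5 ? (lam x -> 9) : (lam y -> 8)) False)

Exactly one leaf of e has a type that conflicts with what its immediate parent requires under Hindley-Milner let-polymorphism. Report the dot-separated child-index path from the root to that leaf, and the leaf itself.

Trace:
  unify Int ~ Bool
  FAIL: mismatch Int ~ Bool

Answer: 0.0 : 5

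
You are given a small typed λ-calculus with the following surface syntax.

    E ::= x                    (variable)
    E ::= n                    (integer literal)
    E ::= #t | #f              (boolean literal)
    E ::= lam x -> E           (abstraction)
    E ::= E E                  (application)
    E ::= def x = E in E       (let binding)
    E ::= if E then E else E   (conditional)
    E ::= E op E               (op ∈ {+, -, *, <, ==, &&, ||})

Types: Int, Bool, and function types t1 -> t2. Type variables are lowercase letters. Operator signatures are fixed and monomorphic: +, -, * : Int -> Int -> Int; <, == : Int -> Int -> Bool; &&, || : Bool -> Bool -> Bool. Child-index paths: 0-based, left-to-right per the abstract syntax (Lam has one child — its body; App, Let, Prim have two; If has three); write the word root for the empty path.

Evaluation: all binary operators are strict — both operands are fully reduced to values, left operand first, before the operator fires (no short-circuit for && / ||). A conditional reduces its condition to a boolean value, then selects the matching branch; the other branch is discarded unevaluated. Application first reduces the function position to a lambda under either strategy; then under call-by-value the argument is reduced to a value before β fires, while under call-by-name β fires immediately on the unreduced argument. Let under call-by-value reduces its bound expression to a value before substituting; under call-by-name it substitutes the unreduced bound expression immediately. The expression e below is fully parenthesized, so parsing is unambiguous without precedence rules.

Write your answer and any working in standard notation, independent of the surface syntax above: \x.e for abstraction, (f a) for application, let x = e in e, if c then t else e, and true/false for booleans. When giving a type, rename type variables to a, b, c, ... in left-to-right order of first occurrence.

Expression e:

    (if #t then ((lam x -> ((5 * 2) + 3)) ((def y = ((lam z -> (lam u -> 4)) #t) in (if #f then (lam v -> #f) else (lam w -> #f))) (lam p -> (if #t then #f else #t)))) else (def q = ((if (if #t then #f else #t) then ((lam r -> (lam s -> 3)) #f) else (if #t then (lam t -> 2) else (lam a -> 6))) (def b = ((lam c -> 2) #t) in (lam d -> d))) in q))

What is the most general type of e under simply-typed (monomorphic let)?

Answer: Int

Trace:
  unify Bool ~ Bool
  unify Int ~ Int
  unify Int ~ Int
  unify Int ~ Int
  unify Int ~ Int
\x._ : a -> Int
\u._ : c -> Int
\z._ : b -> c -> Int
  unify b -> c -> Int ~ Bool -> d
  unify b ~ Bool
  unify c -> Int ~ d
_ _ : c -> Int
let y : c -> Int
  unify Bool ~ Bool
\v._ : e -> Bool
\w._ : f -> Bool
  unify e -> Bool ~ f -> Bool
  unify e ~ f
  unify Bool ~ Bool
  unify Bool ~ Bool
  unify Bool ~ Bool
\p._ : g -> Bool
  unify f -> Bool ~ (g -> Bool) -> h
  unify f ~ g -> Bool
  unify Bool ~ h
_ _ : Bool
  unify a -> Int ~ Bool -> i
  unify a ~ Bool
  unify Int ~ i
_ _ : Int
  unify Bool ~ Bool
  unify Bool ~ Bool
  unify Bool ~ Bool
\s._ : k -> Int
\r._ : j -> k -> Int
  unify j -> k -> Int ~ Bool -> l
  unify j ~ Bool
  unify k -> Int ~ l
_ _ : k -> Int
  unify Bool ~ Bool
\t._ : m -> Int
\a._ : n -> Int
  unify m -> Int ~ n -> Int
  unify m ~ n
  unify Int ~ Int
  unify k -> Int ~ n -> Int
  unify k ~ n
  unify Int ~ Int
\c._ : o -> Int
  unify o -> Int ~ Bool -> p
  unify o ~ Bool
  unify Int ~ p
_ _ : Int
let b : Int
d : q
\d._ : q -> q
  unify n -> Int ~ (q -> q) -> r
  unify n ~ q -> q
  unify Int ~ r
_ _ : Int
let q : Int
q : Int
  unify Int ~ Int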